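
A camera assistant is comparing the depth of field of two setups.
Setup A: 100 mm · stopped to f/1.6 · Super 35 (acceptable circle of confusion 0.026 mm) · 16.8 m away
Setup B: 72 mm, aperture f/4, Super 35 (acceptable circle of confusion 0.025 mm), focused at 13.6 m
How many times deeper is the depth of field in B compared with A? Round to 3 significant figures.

Setup A: H = 100²/(1.6×0.026) + 100 ≈ 240484.6 mm; DoF = Df − Dn = 18054.3 − 15708.7 ≈ 2345.6 mm.
Setup B: H = 72²/(4×0.025) + 72 ≈ 51912.0 mm; DoF = Df − Dn = 18402.2 − 10785.5 ≈ 7616.7 mm.
Ratio = 7616.7 / 2345.6 ≈ 3.25.

3.25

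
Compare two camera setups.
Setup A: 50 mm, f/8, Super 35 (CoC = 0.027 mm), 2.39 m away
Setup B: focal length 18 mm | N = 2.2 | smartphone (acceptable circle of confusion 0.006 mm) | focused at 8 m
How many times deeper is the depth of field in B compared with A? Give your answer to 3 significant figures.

5.77

Setup A: H = 50²/(8×0.027) + 50 ≈ 11624.1 mm; DoF = Df − Dn = 2995.6 − 1988.1 ≈ 1007.5 mm.
Setup B: H = 18²/(2.2×0.006) + 18 ≈ 24563.5 mm; DoF = Df − Dn = 11855.2 − 6036.9 ≈ 5818.3 mm.
Ratio = 5818.3 / 1007.5 ≈ 5.77.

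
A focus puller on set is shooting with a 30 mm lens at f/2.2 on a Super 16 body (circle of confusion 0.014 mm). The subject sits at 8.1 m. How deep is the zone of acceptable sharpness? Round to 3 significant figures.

4.84 m

Hyperfocal distance H = f²/(N·c) + f = 30²/(2.2 × 0.014) + 30 = 900/0.0308 + 30 ≈ 29250.8 mm ≈ 29.25 m.
Near limit Dn = s·(H − f)/(H + s − 2f) = 8100 × (29250.8 − 30) / (29250.8 + 8100 − 2 × 30) = 8100 × 29220.8 / 37290.8 ≈ 6347.1 mm.
Far limit Df = s·(H − f)/(H − s) = 8100 × (29250.8 − 30) / (29250.8 − 8100) = 8100 × 29220.8 / 21150.8 ≈ 11190.5 mm.
Depth of field = Df − Dn = 11190.5 − 6347.1 ≈ 4843.4 mm ≈ 4.84 m.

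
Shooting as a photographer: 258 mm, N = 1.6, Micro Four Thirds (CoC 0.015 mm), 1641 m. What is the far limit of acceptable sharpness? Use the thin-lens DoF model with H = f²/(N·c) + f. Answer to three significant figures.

4020 m

Hyperfocal distance H = f²/(N·c) + f = 258²/(1.6 × 0.015) + 258 = 66564/0.024 + 258 ≈ 2773758.0 mm ≈ 2774 m.
Far limit Df = s·(H − f)/(H − s) = 1641000 × (2773758.0 − 258) / (2773758.0 − 1641000) = 1641000 × 2773500.0 / 1132758.0 ≈ 4017905 mm ≈ 4020 m.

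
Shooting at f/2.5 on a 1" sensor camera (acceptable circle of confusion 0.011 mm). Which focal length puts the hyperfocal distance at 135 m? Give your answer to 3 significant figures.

60.9 mm

From H = f²/(N·c) + f, with f ≪ H: f ≈ √(H·N·c) = √(135000 × 2.5 × 0.011) = √3712.5 ≈ 60.93 mm.
The +f correction barely moves this — solving exactly, f² + N·c·f − N·c·H = 0 ⇒ f = (−N·c + √((N·c)² + 4·N·c·H))/2 = (−0.0275 + √14850)/2 ≈ 60.917 mm, so f ≈ 60.9 mm.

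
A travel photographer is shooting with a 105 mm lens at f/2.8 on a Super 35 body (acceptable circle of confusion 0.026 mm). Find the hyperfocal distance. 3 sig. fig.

Hyperfocal distance H = f²/(N·c) + f = 105²/(2.8 × 0.026) + 105 = 11025/0.0728 + 105 ≈ 151547.3 mm ≈ 152 m.

152 m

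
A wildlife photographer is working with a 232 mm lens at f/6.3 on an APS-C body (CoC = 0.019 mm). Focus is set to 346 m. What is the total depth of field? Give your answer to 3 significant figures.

Hyperfocal distance H = f²/(N·c) + f = 232²/(6.3 × 0.019) + 232 = 53824/0.1197 + 232 ≈ 449889.5 mm ≈ 449.9 m.
Near limit Dn = s·(H − f)/(H + s − 2f) = 346000 × (449889.5 − 232) / (449889.5 + 346000 − 2 × 232) = 346000 × 449657.5 / 795425.5 ≈ 195595 mm.
Far limit Df = s·(H − f)/(H − s) = 346000 × (449889.5 − 232) / (449889.5 − 346000) = 346000 × 449657.5 / 103889.5 ≈ 1497567 mm.
Depth of field = Df − Dn = 1497567 − 195595 ≈ 1301972 mm ≈ 1300 m.

1300 m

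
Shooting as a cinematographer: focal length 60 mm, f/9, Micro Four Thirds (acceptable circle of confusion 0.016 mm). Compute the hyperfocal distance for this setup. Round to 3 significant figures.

Hyperfocal distance H = f²/(N·c) + f = 60²/(9 × 0.016) + 60 = 3600/0.144 + 60 ≈ 25060.0 mm ≈ 25.1 m.

25.1 m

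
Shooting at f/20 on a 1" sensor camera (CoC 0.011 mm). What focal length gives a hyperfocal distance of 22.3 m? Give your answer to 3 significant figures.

69.9 mm

From H = f²/(N·c) + f, with f ≪ H: f ≈ √(H·N·c) = √(22300 × 20 × 0.011) = √4906.0 ≈ 70.04 mm.
Exact: f² + N·c·f − N·c·H = 0 ⇒ f = (−N·c + √((N·c)² + 4·N·c·H))/2 = (−0.22 + √19624)/2 ≈ 69.933 mm ≈ 69.9 mm.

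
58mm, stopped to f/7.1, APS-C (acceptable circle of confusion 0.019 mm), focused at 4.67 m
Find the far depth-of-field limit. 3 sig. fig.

5.73 m

Hyperfocal distance H = f²/(N·c) + f = 58²/(7.1 × 0.019) + 58 = 3364/0.1349 + 58 ≈ 24995.0 mm ≈ 24.99 m.
Far limit Df = s·(H − f)/(H − s) = 4670 × (24995.0 − 58) / (24995.0 − 4670) = 4670 × 24937.0 / 20325.0 ≈ 5729.7 mm ≈ 5.73 m.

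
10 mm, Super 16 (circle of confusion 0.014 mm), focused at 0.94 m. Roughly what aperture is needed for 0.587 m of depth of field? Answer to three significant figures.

Write h = H − f = f²/(N·c). The thin-lens limits are Dn = s·h/(h + (s−f)) and Df = s·h/(h − (s−f)), so DoF = Df − Dn = 2·s·(s−f)·h / (h² − (s−f)²).
That is a quadratic in h: DoF·h² − 2·s·(s−f)·h − DoF·(s−f)² = 0 ⇒ h = (s−f)·(s + √(s² + DoF²)) / DoF = 930 × (940 + √(940² + 587²)) / 587 = 930 × (940 + 1108.23) / 587 ≈ 3245.1 mm.
Then N = f²/(c·h) = 10² / (0.014 × 3245.1) = 100 / 45.431 ≈ 2.20.

f/2.20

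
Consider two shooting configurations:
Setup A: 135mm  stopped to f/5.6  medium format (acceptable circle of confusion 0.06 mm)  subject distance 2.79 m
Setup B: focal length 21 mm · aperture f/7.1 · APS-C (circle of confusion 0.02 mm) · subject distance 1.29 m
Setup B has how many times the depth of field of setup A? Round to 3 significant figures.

Setup A: H = 135²/(5.6×0.06) + 135 ≈ 54376.1 mm; DoF = Df − Dn = 2933.59 − 2659.81 ≈ 273.78 mm.
Setup B: H = 21²/(7.1×0.02) + 21 ≈ 3126.6 mm; DoF = Df − Dn = 2181.3 − 915.8 ≈ 1265.5 mm.
Ratio = 1265.5 / 273.78 ≈ 4.62.

4.62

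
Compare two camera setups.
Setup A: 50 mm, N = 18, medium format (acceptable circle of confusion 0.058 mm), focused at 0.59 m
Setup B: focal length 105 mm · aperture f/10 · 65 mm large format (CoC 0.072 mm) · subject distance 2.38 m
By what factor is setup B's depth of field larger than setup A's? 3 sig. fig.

Setup A: H = 50²/(18×0.058) + 50 ≈ 2444.6 mm; DoF = Df − Dn = 761.79 − 481.43 ≈ 280.36 mm.
Setup B: H = 105²/(10×0.072) + 105 ≈ 15417.5 mm; DoF = Df − Dn = 2795.30 − 2072.14 ≈ 723.16 mm.
Ratio = 723.16 / 280.36 ≈ 2.58.

2.58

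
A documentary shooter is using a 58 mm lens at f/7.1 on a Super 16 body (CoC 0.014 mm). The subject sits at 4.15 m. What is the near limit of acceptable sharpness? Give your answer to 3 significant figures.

Hyperfocal distance H = f²/(N·c) + f = 58²/(7.1 × 0.014) + 58 = 3364/0.0994 + 58 ≈ 33901.1 mm ≈ 33.90 m.
Near limit Dn = s·(H − f)/(H + s − 2f) = 4150 × (33901.1 − 58) / (33901.1 + 4150 − 2 × 58) = 4150 × 33843.1 / 37935.1 ≈ 3702.3 mm ≈ 3.70 m.

3.70 m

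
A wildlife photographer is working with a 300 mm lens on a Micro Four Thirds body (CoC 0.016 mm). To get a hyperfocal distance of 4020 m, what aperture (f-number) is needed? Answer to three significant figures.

f/1.40

Rearrange H = f²/(N·c) + f for N: N = f² / ((H − f)·c).
N = 300² / ((4020000 − 300) × 0.016) = 90000 / 64315 ≈ 1.40.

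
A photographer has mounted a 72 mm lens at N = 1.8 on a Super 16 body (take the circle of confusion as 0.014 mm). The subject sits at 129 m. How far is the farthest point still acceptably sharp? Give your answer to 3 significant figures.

Hyperfocal distance H = f²/(N·c) + f = 72²/(1.8 × 0.014) + 72 = 5184/0.0252 + 72 ≈ 205786.3 mm ≈ 205.8 m.
Far limit Df = s·(H − f)/(H − s) = 129000 × (205786.3 − 72) / (205786.3 − 129000) = 129000 × 205714.3 / 76786.3 ≈ 345597 mm ≈ 346 m.

346 m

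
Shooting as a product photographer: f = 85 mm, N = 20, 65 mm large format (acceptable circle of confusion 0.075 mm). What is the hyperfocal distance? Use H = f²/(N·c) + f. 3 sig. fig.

Hyperfocal distance H = f²/(N·c) + f = 85²/(20 × 0.075) + 85 = 7225/1.5 + 85 ≈ 4901.7 mm ≈ 4.90 m.

4.90 m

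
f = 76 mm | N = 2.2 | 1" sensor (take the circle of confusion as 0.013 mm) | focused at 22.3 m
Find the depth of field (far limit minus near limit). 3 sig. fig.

Hyperfocal distance H = f²/(N·c) + f = 76²/(2.2 × 0.013) + 76 = 5776/0.0286 + 76 ≈ 202034.0 mm ≈ 202.0 m.
Near limit Dn = s·(H − f)/(H + s − 2f) = 22300 × (202034.0 − 76) / (202034.0 + 22300 − 2 × 76) = 22300 × 201958.0 / 224182.0 ≈ 20089.3 mm.
Far limit Df = s·(H − f)/(H − s) = 22300 × (202034.0 − 76) / (202034.0 − 22300) = 22300 × 201958.0 / 179734.0 ≈ 25057.4 mm.
Depth of field = Df − Dn = 25057.4 − 20089.3 ≈ 4968.1 mm ≈ 4.97 m.

4.97 m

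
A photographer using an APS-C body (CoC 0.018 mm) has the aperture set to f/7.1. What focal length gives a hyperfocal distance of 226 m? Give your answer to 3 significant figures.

170 mm

From H = f²/(N·c) + f, with f ≪ H: f ≈ √(H·N·c) = √(226000 × 7.1 × 0.018) = √28883 ≈ 169.9 mm.
The +f correction barely moves this — solving exactly, f² + N·c·f − N·c·H = 0 ⇒ f = (−N·c + √((N·c)² + 4·N·c·H))/2 = (−0.1278 + √115531)/2 ≈ 169.89 mm, so f ≈ 170 mm.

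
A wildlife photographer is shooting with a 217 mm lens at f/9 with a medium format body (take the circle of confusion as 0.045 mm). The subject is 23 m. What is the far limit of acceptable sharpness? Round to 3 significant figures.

Hyperfocal distance H = f²/(N·c) + f = 217²/(9 × 0.045) + 217 = 47089/0.405 + 217 ≈ 116486.1 mm ≈ 116.5 m.
Far limit Df = s·(H − f)/(H − s) = 23000 × (116486.1 − 217) / (116486.1 − 23000) = 23000 × 116269.1 / 93486.1 ≈ 28605 mm ≈ 28.6 m.

28.6 m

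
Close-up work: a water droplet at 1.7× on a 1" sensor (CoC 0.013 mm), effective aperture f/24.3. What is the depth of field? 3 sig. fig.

At magnification m, DoF ≈ 2·N_eff·c/m² = 2 × 24.3 × 0.013 / 1.7² = 0.6318 / 2.89 ≈ 0.219 mm.

0.219 mm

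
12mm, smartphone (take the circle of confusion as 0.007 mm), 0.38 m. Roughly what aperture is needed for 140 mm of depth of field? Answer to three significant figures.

Write h = H − f = f²/(N·c). The thin-lens limits are Dn = s·h/(h + (s−f)) and Df = s·h/(h − (s−f)), so DoF = Df − Dn = 2·s·(s−f)·h / (h² − (s−f)²).
That is a quadratic in h: DoF·h² − 2·s·(s−f)·h − DoF·(s−f)² = 0 ⇒ h = (s−f)·(s + √(s² + DoF²)) / DoF = 368 × (380 + √(380² + 140²)) / 140 = 368 × (380 + 404.969) / 140 ≈ 2063.3 mm.
Then N = f²/(c·h) = 12² / (0.007 × 2063.3) = 144 / 14.443 ≈ 9.97.

f/9.97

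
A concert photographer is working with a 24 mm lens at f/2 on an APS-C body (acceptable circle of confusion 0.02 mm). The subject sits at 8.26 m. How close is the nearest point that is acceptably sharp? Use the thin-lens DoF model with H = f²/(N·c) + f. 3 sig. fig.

Hyperfocal distance H = f²/(N·c) + f = 24²/(2 × 0.02) + 24 = 576/0.04 + 24 ≈ 14424.0 mm ≈ 14.42 m.
Near limit Dn = s·(H − f)/(H + s − 2f) = 8260 × (14424.0 − 24) / (14424.0 + 8260 − 2 × 24) = 8260 × 14400.0 / 22636.0 ≈ 5254.6 mm ≈ 5.25 m.

5.25 m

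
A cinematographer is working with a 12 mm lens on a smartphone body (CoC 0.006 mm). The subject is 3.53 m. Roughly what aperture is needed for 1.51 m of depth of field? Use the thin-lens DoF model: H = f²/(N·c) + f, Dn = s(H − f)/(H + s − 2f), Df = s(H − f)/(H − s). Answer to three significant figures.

Write h = H − f = f²/(N·c). The thin-lens limits are Dn = s·h/(h + (s−f)) and Df = s·h/(h − (s−f)), so DoF = Df − Dn = 2·s·(s−f)·h / (h² − (s−f)²).
That is a quadratic in h: DoF·h² − 2·s·(s−f)·h − DoF·(s−f)² = 0 ⇒ h = (s−f)·(s + √(s² + DoF²)) / DoF = 3518 × (3530 + √(3530² + 1510²)) / 1510 = 3518 × (3530 + 3839.40) / 1510 ≈ 17169 mm.
Then N = f²/(c·h) = 12² / (0.006 × 17169) = 144 / 103.02 ≈ 1.40.

f/1.40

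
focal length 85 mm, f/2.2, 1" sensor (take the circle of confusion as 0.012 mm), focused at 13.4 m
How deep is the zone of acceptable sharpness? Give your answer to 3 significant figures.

1.31 m

Hyperfocal distance H = f²/(N·c) + f = 85²/(2.2 × 0.012) + 85 = 7225/0.0264 + 85 ≈ 273759.2 mm ≈ 273.8 m.
Near limit Dn = s·(H − f)/(H + s − 2f) = 13400 × (273759.2 − 85) / (273759.2 + 13400 − 2 × 85) = 13400 × 273674.2 / 286989.2 ≈ 12778.3 mm.
Far limit Df = s·(H − f)/(H − s) = 13400 × (273759.2 − 85) / (273759.2 − 13400) = 13400 × 273674.2 / 260359.2 ≈ 14085.3 mm.
Depth of field = Df − Dn = 14085.3 − 12778.3 ≈ 1307.0 mm ≈ 1.31 m.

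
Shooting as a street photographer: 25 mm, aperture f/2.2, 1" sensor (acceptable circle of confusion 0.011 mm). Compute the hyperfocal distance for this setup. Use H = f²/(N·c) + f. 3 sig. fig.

Hyperfocal distance H = f²/(N·c) + f = 25²/(2.2 × 0.011) + 25 = 625/0.0242 + 25 ≈ 25851.4 mm ≈ 25.9 m.

25.9 m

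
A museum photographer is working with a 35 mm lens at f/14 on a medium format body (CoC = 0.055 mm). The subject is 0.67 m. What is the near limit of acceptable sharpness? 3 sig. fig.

Hyperfocal distance H = f²/(N·c) + f = 35²/(14 × 0.055) + 35 = 1225/0.77 + 35 ≈ 1625.9 mm ≈ 1.626 m.
Near limit Dn = s·(H − f)/(H + s − 2f) = 670 × (1625.9 − 35) / (1625.9 + 670 − 2 × 35) = 670 × 1590.9 / 2225.9 ≈ 478.86 mm.

479 mm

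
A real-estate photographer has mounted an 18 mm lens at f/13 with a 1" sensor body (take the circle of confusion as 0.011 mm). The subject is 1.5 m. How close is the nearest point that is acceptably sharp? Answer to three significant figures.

Hyperfocal distance H = f²/(N·c) + f = 18²/(13 × 0.011) + 18 = 324/0.143 + 18 ≈ 2283.7 mm ≈ 2.284 m.
Near limit Dn = s·(H − f)/(H + s − 2f) = 1500 × (2283.7 − 18) / (2283.7 + 1500 − 2 × 18) = 1500 × 2265.7 / 3747.7 ≈ 906.84 mm ≈ 0.907 m.

0.907 m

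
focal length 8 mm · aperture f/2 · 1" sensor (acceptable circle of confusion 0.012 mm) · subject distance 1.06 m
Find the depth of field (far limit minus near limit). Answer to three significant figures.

0.990 m

Hyperfocal distance H = f²/(N·c) + f = 8²/(2 × 0.012) + 8 = 64/0.024 + 8 ≈ 2674.7 mm ≈ 2.675 m.
Near limit Dn = s·(H − f)/(H + s − 2f) = 1060 × (2674.7 − 8) / (2674.7 + 1060 − 2 × 8) = 1060 × 2666.7 / 3718.7 ≈ 760.13 mm.
Far limit Df = s·(H − f)/(H − s) = 1060 × (2674.7 − 8) / (2674.7 − 1060) = 1060 × 2666.7 / 1614.7 ≈ 1750.62 mm.
Depth of field = Df − Dn = 1750.62 − 760.13 ≈ 990.49 mm ≈ 0.990 m.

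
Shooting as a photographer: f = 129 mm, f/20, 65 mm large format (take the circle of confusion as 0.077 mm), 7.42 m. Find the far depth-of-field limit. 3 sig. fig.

Hyperfocal distance H = f²/(N·c) + f = 129²/(20 × 0.077) + 129 = 16641/1.54 + 129 ≈ 10934.8 mm ≈ 10.93 m.
Far limit Df = s·(H − f)/(H − s) = 7420 × (10934.8 − 129) / (10934.8 − 7420) = 7420 × 10805.8 / 3514.8 ≈ 22812 mm ≈ 22.8 m.

22.8 m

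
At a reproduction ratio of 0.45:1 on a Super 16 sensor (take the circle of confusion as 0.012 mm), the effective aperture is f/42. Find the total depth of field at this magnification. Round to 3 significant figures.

4.98 mm

At magnification m, DoF ≈ 2·N_eff·c/m² = 2 × 42 × 0.012 / 0.45² = 1.008 / 0.2025 ≈ 4.98 mm.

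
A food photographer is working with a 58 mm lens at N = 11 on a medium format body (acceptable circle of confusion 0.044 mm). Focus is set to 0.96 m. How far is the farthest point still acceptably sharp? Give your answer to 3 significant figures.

Hyperfocal distance H = f²/(N·c) + f = 58²/(11 × 0.044) + 58 = 3364/0.484 + 58 ≈ 7008.4 mm ≈ 7.008 m.
Far limit Df = s·(H − f)/(H − s) = 960 × (7008.4 − 58) / (7008.4 − 960) = 960 × 6950.4 / 6048.4 ≈ 1103.2 mm ≈ 1.10 m.

1.10 m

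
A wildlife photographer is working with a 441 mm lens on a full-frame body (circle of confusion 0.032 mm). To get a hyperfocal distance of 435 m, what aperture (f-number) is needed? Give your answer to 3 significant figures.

Rearrange H = f²/(N·c) + f for N: N = f² / ((H − f)·c).
N = 441² / ((435000 − 441) × 0.032) = 194481 / 13906 ≈ 14.

f/14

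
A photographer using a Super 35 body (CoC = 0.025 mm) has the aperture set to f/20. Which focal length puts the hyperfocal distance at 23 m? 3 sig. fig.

From H = f²/(N·c) + f, with f ≪ H: f ≈ √(H·N·c) = √(23000 × 20 × 0.025) = √11500 ≈ 107.2 mm.
The +f correction barely moves this — solving exactly, f² + N·c·f − N·c·H = 0 ⇒ f = (−N·c + √((N·c)² + 4·N·c·H))/2 = (−0.5 + √46000)/2 ≈ 106.99 mm, so f ≈ 107 mm.

107 mm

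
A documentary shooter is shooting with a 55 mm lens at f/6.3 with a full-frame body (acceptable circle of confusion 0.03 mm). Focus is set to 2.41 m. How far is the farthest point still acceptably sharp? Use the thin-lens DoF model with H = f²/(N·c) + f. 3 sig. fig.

Hyperfocal distance H = f²/(N·c) + f = 55²/(6.3 × 0.03) + 55 = 3025/0.189 + 55 ≈ 16060.3 mm ≈ 16.06 m.
Far limit Df = s·(H − f)/(H − s) = 2410 × (16060.3 − 55) / (16060.3 − 2410) = 2410 × 16005.3 / 13650.3 ≈ 2825.8 mm ≈ 2.83 m.

2.83 m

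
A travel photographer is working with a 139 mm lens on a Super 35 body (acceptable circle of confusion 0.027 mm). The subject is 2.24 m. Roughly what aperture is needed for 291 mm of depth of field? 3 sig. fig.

f/22

Write h = H − f = f²/(N·c). The thin-lens limits are Dn = s·h/(h + (s−f)) and Df = s·h/(h − (s−f)), so DoF = Df − Dn = 2·s·(s−f)·h / (h² − (s−f)²).
That is a quadratic in h: DoF·h² − 2·s·(s−f)·h − DoF·(s−f)² = 0 ⇒ h = (s−f)·(s + √(s² + DoF²)) / DoF = 2101 × (2240 + √(2240² + 291²)) / 291 = 2101 × (2240 + 2258.82) / 291 ≈ 32481 mm.
Then N = f²/(c·h) = 139² / (0.027 × 32481) = 19321 / 876.99 ≈ 22.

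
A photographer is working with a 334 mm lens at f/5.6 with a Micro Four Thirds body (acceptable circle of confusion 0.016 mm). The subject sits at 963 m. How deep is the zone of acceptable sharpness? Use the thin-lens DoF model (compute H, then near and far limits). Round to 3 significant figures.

3700 m

Hyperfocal distance H = f²/(N·c) + f = 334²/(5.6 × 0.016) + 334 = 111556/0.0896 + 334 ≈ 1245378.6 mm ≈ 1245 m.
Near limit Dn = s·(H − f)/(H + s − 2f) = 963000 × (1245378.6 − 334) / (1245378.6 + 963000 − 2 × 334) = 963000 × 1245044.6 / 2207710.6 ≈ 543087 mm.
Far limit Df = s·(H − f)/(H − s) = 963000 × (1245378.6 − 334) / (1245378.6 − 963000) = 963000 × 1245044.6 / 282378.6 ≈ 4245994 mm.
Depth of field = Df − Dn = 4245994 − 543087 ≈ 3702907 mm ≈ 3700 m.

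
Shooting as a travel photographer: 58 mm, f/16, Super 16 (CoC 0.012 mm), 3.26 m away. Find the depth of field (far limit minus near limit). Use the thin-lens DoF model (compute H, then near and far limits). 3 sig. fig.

Hyperfocal distance H = f²/(N·c) + f = 58²/(16 × 0.012) + 58 = 3364/0.192 + 58 ≈ 17578.8 mm ≈ 17.58 m.
Near limit Dn = s·(H − f)/(H + s − 2f) = 3260 × (17578.8 − 58) / (17578.8 + 3260 − 2 × 58) = 3260 × 17520.8 / 20722.8 ≈ 2756.3 mm.
Far limit Df = s·(H − f)/(H − s) = 3260 × (17578.8 − 58) / (17578.8 − 3260) = 3260 × 17520.8 / 14318.8 ≈ 3989.0 mm.
Depth of field = Df − Dn = 3989.0 − 2756.3 ≈ 1232.7 mm ≈ 1.23 m.

1.23 m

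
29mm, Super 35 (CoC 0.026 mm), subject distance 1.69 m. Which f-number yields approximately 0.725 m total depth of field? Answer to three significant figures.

Write h = H − f = f²/(N·c). The thin-lens limits are Dn = s·h/(h + (s−f)) and Df = s·h/(h − (s−f)), so DoF = Df − Dn = 2·s·(s−f)·h / (h² − (s−f)²).
That is a quadratic in h: DoF·h² − 2·s·(s−f)·h − DoF·(s−f)² = 0 ⇒ h = (s−f)·(s + √(s² + DoF²)) / DoF = 1661 × (1690 + √(1690² + 725²)) / 725 = 1661 × (1690 + 1838.95) / 725 ≈ 8084.9 mm.
Then N = f²/(c·h) = 29² / (0.026 × 8084.9) = 841 / 210.21 ≈ 4.

f/4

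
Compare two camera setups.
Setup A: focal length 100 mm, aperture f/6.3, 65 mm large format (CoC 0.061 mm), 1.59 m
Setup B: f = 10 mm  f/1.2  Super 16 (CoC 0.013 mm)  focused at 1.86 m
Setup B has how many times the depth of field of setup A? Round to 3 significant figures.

Setup A: H = 100²/(6.3×0.061) + 100 ≈ 26121.3 mm; DoF = Df − Dn = 1686.57 − 1503.89 ≈ 182.68 mm.
Setup B: H = 10²/(1.2×0.013) + 10 ≈ 6420.3 mm; DoF = Df − Dn = 2614.6 − 1443.4 ≈ 1171.2 mm.
Ratio = 1171.2 / 182.68 ≈ 6.41.

6.41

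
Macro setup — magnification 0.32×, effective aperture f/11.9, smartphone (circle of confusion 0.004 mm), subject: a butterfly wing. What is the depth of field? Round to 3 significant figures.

0.930 mm

At magnification m, DoF ≈ 2·N_eff·c/m² = 2 × 11.9 × 0.004 / 0.32² = 0.0952 / 0.1024 ≈ 0.93 mm.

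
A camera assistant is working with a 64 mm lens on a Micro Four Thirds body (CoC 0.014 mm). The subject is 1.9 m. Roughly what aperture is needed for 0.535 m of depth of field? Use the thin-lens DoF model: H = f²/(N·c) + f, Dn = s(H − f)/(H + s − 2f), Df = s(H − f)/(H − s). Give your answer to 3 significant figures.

f/22

Write h = H − f = f²/(N·c). The thin-lens limits are Dn = s·h/(h + (s−f)) and Df = s·h/(h − (s−f)), so DoF = Df − Dn = 2·s·(s−f)·h / (h² − (s−f)²).
That is a quadratic in h: DoF·h² − 2·s·(s−f)·h − DoF·(s−f)² = 0 ⇒ h = (s−f)·(s + √(s² + DoF²)) / DoF = 1836 × (1900 + √(1900² + 535²)) / 535 = 1836 × (1900 + 1973.89) / 535 ≈ 13294 mm.
Then N = f²/(c·h) = 64² / (0.014 × 13294) = 4096 / 186.12 ≈ 22.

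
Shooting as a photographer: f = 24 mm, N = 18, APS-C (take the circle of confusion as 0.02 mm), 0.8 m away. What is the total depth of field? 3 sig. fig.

Hyperfocal distance H = f²/(N·c) + f = 24²/(18 × 0.02) + 24 = 576/0.36 + 24 ≈ 1624.0 mm ≈ 1.624 m.
Near limit Dn = s·(H − f)/(H + s − 2f) = 800 × (1624.0 − 24) / (1624.0 + 800 − 2 × 24) = 800 × 1600.0 / 2376.0 ≈ 538.7 mm.
Far limit Df = s·(H − f)/(H − s) = 800 × (1624.0 − 24) / (1624.0 − 800) = 800 × 1600.0 / 824.0 ≈ 1553.4 mm.
Depth of field = Df − Dn = 1553.4 − 538.7 ≈ 1014.7 mm ≈ 1.01 m.

1.01 m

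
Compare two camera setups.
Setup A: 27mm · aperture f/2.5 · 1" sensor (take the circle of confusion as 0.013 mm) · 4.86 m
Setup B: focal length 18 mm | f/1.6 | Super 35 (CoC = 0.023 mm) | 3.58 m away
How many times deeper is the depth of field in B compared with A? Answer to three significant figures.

1.58

Setup A: H = 27²/(2.5×0.013) + 27 ≈ 22457.8 mm; DoF = Df − Dn = 6194.7 − 3998.5 ≈ 2196.2 mm.
Setup B: H = 18²/(1.6×0.023) + 18 ≈ 8822.3 mm; DoF = Df − Dn = 6012.5 − 2548.8 ≈ 3463.7 mm.
Ratio = 3463.7 / 2196.2 ≈ 1.58.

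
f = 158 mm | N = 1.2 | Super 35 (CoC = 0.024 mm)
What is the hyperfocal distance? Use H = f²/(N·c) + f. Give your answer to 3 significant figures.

867 m

Hyperfocal distance H = f²/(N·c) + f = 158²/(1.2 × 0.024) + 158 = 24964/0.0288 + 158 ≈ 866963.6 mm ≈ 867 m.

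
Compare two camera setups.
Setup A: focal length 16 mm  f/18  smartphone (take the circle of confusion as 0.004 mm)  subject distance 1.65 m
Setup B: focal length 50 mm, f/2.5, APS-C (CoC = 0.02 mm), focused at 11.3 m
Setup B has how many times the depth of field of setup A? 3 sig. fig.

Setup A: H = 16²/(18×0.004) + 16 ≈ 3571.6 mm; DoF = Df − Dn = 3053.1 − 1130.5 ≈ 1922.6 mm.
Setup B: H = 50²/(2.5×0.02) + 50 ≈ 50050.0 mm; DoF = Df − Dn = 14580.6 − 9224.5 ≈ 5356.1 mm.
Ratio = 5356.1 / 1922.6 ≈ 2.79.

2.79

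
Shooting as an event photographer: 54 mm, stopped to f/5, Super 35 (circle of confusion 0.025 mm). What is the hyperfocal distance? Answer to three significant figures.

23.4 m

Hyperfocal distance H = f²/(N·c) + f = 54²/(5 × 0.025) + 54 = 2916/0.125 + 54 ≈ 23382.0 mm ≈ 23.4 m.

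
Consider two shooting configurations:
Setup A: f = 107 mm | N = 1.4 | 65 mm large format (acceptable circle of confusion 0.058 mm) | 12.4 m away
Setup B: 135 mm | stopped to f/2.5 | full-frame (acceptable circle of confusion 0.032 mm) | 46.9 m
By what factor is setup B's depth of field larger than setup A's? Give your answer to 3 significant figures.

9.23

Setup A: H = 107²/(1.4×0.058) + 107 ≈ 141104.5 mm; DoF = Df − Dn = 13584.4 − 11405.6 ≈ 2178.8 mm.
Setup B: H = 135²/(2.5×0.032) + 135 ≈ 227947.5 mm; DoF = Df − Dn = 59014 − 38912 ≈ 20102 mm.
Ratio = 20102 / 2178.8 ≈ 9.23.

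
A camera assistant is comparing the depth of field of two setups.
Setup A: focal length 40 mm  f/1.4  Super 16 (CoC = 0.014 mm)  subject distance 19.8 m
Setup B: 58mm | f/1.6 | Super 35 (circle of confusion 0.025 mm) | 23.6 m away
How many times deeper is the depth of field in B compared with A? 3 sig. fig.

1.41

Setup A: H = 40²/(1.4×0.014) + 40 ≈ 81672.7 mm; DoF = Df − Dn = 26123 − 15941 ≈ 10182 mm.
Setup B: H = 58²/(1.6×0.025) + 58 ≈ 84158.0 mm; DoF = Df − Dn = 32775 − 18439 ≈ 14336 mm.
Ratio = 14336 / 10182 ≈ 1.41.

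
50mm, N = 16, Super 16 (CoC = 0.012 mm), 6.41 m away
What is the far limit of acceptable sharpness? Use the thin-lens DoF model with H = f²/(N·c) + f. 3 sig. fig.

Hyperfocal distance H = f²/(N·c) + f = 50²/(16 × 0.012) + 50 = 2500/0.192 + 50 ≈ 13070.8 mm ≈ 13.07 m.
Far limit Df = s·(H − f)/(H − s) = 6410 × (13070.8 − 50) / (13070.8 − 6410) = 6410 × 13020.8 / 6660.8 ≈ 12530 mm ≈ 12.5 m.

12.5 m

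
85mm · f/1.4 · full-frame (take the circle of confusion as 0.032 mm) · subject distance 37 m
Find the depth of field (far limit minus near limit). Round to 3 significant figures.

17.9 m

Hyperfocal distance H = f²/(N·c) + f = 85²/(1.4 × 0.032) + 85 = 7225/0.0448 + 85 ≈ 161357.3 mm ≈ 161.4 m.
Near limit Dn = s·(H − f)/(H + s − 2f) = 37000 × (161357.3 − 85) / (161357.3 + 37000 − 2 × 85) = 37000 × 161272.3 / 198187.3 ≈ 30108 mm.
Far limit Df = s·(H − f)/(H − s) = 37000 × (161357.3 − 85) / (161357.3 − 37000) = 37000 × 161272.3 / 124357.3 ≈ 47983 mm.
Depth of field = Df − Dn = 47983 − 30108 ≈ 17875 mm ≈ 17.9 m.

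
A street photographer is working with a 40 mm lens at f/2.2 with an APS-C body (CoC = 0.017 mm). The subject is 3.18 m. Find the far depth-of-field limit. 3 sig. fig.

3.43 m

Hyperfocal distance H = f²/(N·c) + f = 40²/(2.2 × 0.017) + 40 = 1600/0.0374 + 40 ≈ 42820.7 mm ≈ 42.82 m.
Far limit Df = s·(H − f)/(H − s) = 3180 × (42820.7 − 40) / (42820.7 − 3180) = 3180 × 42780.7 / 39640.7 ≈ 3431.9 mm ≈ 3.43 m.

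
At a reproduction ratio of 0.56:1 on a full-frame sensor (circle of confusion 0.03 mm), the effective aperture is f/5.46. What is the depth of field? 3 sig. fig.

At magnification m, DoF ≈ 2·N_eff·c/m² = 2 × 5.46 × 0.03 / 0.56² = 0.3276 / 0.3136 ≈ 1.04 mm.

1.04 mm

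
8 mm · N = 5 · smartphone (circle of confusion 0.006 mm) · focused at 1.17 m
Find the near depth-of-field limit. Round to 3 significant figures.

Hyperfocal distance H = f²/(N·c) + f = 8²/(5 × 0.006) + 8 = 64/0.03 + 8 ≈ 2141.3 mm ≈ 2.141 m.
Near limit Dn = s·(H − f)/(H + s − 2f) = 1170 × (2141.3 − 8) / (2141.3 + 1170 − 2 × 8) = 1170 × 2133.3 / 3295.3 ≈ 757.43 mm ≈ 0.757 m.

0.757 m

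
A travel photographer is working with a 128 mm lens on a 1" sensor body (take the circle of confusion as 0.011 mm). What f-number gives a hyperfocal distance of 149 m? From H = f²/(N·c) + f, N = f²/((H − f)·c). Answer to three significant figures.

f/10

Rearrange H = f²/(N·c) + f for N: N = f² / ((H − f)·c).
N = 128² / ((149000 − 128) × 0.011) = 16384 / 1638 ≈ 10.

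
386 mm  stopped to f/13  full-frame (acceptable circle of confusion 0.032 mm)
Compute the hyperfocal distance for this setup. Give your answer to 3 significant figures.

359 m

Hyperfocal distance H = f²/(N·c) + f = 386²/(13 × 0.032) + 386 = 148996/0.416 + 386 ≈ 358549.5 mm ≈ 359 m.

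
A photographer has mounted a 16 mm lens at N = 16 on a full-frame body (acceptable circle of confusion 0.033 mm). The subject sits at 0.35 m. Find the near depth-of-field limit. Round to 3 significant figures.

207 mm

Hyperfocal distance H = f²/(N·c) + f = 16²/(16 × 0.033) + 16 = 256/0.528 + 16 ≈ 500.8 mm ≈ 0.501 m.
Near limit Dn = s·(H − f)/(H + s − 2f) = 350 × (500.8 − 16) / (500.8 + 350 − 2 × 16) = 350 × 484.8 / 818.8 ≈ 207.24 mm.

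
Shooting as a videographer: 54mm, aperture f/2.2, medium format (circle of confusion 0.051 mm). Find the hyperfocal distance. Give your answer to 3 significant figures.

26.0 m

Hyperfocal distance H = f²/(N·c) + f = 54²/(2.2 × 0.051) + 54 = 2916/0.1122 + 54 ≈ 26043.3 mm ≈ 26.0 m.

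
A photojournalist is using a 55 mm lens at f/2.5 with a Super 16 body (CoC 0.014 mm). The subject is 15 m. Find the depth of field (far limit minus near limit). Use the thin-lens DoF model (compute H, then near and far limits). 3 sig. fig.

Hyperfocal distance H = f²/(N·c) + f = 55²/(2.5 × 0.014) + 55 = 3025/0.035 + 55 ≈ 86483.6 mm ≈ 86.48 m.
Near limit Dn = s·(H − f)/(H + s − 2f) = 15000 × (86483.6 − 55) / (86483.6 + 15000 − 2 × 55) = 15000 × 86428.6 / 101373.6 ≈ 12788.6 mm.
Far limit Df = s·(H − f)/(H − s) = 15000 × (86483.6 − 55) / (86483.6 − 15000) = 15000 × 86428.6 / 71483.6 ≈ 18136.0 mm.
Depth of field = Df − Dn = 18136.0 − 12788.6 ≈ 5347.4 mm ≈ 5.35 m.

5.35 m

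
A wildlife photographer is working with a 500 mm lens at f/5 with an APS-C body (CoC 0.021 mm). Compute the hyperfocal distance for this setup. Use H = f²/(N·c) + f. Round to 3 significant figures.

Hyperfocal distance H = f²/(N·c) + f = 500²/(5 × 0.021) + 500 = 250000/0.105 + 500 ≈ 2381452.4 mm ≈ 2380 m.

2380 m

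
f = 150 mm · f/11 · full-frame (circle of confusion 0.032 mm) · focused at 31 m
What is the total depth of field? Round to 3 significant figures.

Hyperfocal distance H = f²/(N·c) + f = 150²/(11 × 0.032) + 150 = 22500/0.352 + 150 ≈ 64070.5 mm ≈ 64.07 m.
Near limit Dn = s·(H − f)/(H + s − 2f) = 31000 × (64070.5 − 150) / (64070.5 + 31000 − 2 × 150) = 31000 × 63920.5 / 94770.5 ≈ 20909 mm.
Far limit Df = s·(H − f)/(H − s) = 31000 × (64070.5 − 150) / (64070.5 − 31000) = 31000 × 63920.5 / 33070.5 ≈ 59919 mm.
Depth of field = Df − Dn = 59919 − 20909 ≈ 39010 mm ≈ 39.0 m.

39.0 m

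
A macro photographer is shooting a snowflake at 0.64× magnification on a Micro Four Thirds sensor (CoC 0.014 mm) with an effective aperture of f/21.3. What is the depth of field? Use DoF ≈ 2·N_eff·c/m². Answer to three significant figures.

1.46 mm

At magnification m, DoF ≈ 2·N_eff·c/m² = 2 × 21.3 × 0.014 / 0.64² = 0.5964 / 0.4096 ≈ 1.46 mm.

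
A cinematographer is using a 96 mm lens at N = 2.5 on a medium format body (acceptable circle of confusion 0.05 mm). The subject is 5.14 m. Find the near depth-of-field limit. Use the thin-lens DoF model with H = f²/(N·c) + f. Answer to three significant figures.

Hyperfocal distance H = f²/(N·c) + f = 96²/(2.5 × 0.05) + 96 = 9216/0.125 + 96 ≈ 73824.0 mm ≈ 73.82 m.
Near limit Dn = s·(H − f)/(H + s − 2f) = 5140 × (73824.0 − 96) / (73824.0 + 5140 − 2 × 96) = 5140 × 73728.0 / 78772.0 ≈ 4810.9 mm ≈ 4.81 m.

4.81 m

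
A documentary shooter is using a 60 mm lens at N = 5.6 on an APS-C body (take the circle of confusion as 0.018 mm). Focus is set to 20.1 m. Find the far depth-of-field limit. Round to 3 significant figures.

Hyperfocal distance H = f²/(N·c) + f = 60²/(5.6 × 0.018) + 60 = 3600/0.1008 + 60 ≈ 35774.3 mm ≈ 35.77 m.
Far limit Df = s·(H − f)/(H − s) = 20100 × (35774.3 − 60) / (35774.3 − 20100) = 20100 × 35714.3 / 15674.3 ≈ 45798 mm ≈ 45.8 m.

45.8 m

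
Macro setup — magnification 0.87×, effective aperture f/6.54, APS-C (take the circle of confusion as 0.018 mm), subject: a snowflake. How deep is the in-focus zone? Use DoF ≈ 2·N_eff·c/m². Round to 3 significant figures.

At magnification m, DoF ≈ 2·N_eff·c/m² = 2 × 6.54 × 0.018 / 0.87² = 0.2354 / 0.7569 ≈ 0.311 mm.

0.311 mm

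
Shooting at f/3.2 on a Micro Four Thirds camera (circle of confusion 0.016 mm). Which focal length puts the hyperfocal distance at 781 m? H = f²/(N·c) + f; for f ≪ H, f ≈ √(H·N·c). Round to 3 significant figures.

From H = f²/(N·c) + f, with f ≪ H: f ≈ √(H·N·c) = √(781000 × 3.2 × 0.016) = √39987 ≈ 200.0 mm.
The +f correction barely moves this — solving exactly, f² + N·c·f − N·c·H = 0 ⇒ f = (−N·c + √((N·c)² + 4·N·c·H))/2 = (−0.0512 + √159949)/2 ≈ 199.94 mm, so f ≈ 200 mm.

200 mm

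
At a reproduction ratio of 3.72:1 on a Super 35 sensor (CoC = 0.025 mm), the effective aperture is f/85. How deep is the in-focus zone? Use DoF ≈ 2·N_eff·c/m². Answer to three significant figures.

0.307 mm

At magnification m, DoF ≈ 2·N_eff·c/m² = 2 × 85 × 0.025 / 3.72² = 4.25 / 13.84 ≈ 0.307 mm.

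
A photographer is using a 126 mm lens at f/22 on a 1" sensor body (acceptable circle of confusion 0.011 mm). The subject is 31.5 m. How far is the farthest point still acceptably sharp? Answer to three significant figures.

Hyperfocal distance H = f²/(N·c) + f = 126²/(22 × 0.011) + 126 = 15876/0.242 + 126 ≈ 65729.3 mm ≈ 65.73 m.
Far limit Df = s·(H − f)/(H − s) = 31500 × (65729.3 − 126) / (65729.3 − 31500) = 31500 × 65603.3 / 34229.3 ≈ 60372 mm ≈ 60.4 m.

60.4 m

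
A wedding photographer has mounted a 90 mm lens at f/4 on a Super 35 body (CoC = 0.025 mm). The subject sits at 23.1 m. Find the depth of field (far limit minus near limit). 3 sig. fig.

14.3 m

Hyperfocal distance H = f²/(N·c) + f = 90²/(4 × 0.025) + 90 = 8100/0.1 + 90 ≈ 81090.0 mm ≈ 81.09 m.
Near limit Dn = s·(H − f)/(H + s − 2f) = 23100 × (81090.0 − 90) / (81090.0 + 23100 − 2 × 90) = 23100 × 81000.0 / 104010.0 ≈ 17990 mm.
Far limit Df = s·(H − f)/(H − s) = 23100 × (81090.0 − 90) / (81090.0 − 23100) = 23100 × 81000.0 / 57990.0 ≈ 32266 mm.
Depth of field = Df − Dn = 32266 − 17990 ≈ 14276 mm ≈ 14.3 m.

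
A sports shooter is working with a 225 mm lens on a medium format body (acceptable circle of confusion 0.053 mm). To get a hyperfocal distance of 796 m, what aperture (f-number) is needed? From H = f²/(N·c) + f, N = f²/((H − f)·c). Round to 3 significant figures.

Rearrange H = f²/(N·c) + f for N: N = f² / ((H − f)·c).
N = 225² / ((796000 − 225) × 0.053) = 50625 / 42176 ≈ 1.20.

f/1.20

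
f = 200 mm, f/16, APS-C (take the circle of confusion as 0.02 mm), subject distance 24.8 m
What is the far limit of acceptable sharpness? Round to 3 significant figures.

30.9 m

Hyperfocal distance H = f²/(N·c) + f = 200²/(16 × 0.02) + 200 = 40000/0.32 + 200 ≈ 125200.0 mm ≈ 125.2 m.
Far limit Df = s·(H − f)/(H − s) = 24800 × (125200.0 − 200) / (125200.0 − 24800) = 24800 × 125000.0 / 100400.0 ≈ 30876 mm ≈ 30.9 m.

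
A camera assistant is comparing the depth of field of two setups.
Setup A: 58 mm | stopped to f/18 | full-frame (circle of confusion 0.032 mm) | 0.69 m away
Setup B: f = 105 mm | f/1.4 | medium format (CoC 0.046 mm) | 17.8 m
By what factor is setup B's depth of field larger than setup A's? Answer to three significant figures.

24.6

Setup A: H = 58²/(18×0.032) + 58 ≈ 5898.3 mm; DoF = Df − Dn = 773.73 − 622.62 ≈ 151.11 mm.
Setup B: H = 105²/(1.4×0.046) + 105 ≈ 171300.7 mm; DoF = Df − Dn = 19851.9 − 16132.5 ≈ 3719.4 mm.
Ratio = 3719.4 / 151.11 ≈ 24.6.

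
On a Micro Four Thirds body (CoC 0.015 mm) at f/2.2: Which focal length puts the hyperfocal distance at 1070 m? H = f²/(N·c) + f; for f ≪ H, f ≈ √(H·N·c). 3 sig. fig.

188 mm

From H = f²/(N·c) + f, with f ≪ H: f ≈ √(H·N·c) = √(1070000 × 2.2 × 0.015) = √35310 ≈ 187.9 mm.
The +f correction barely moves this — solving exactly, f² + N·c·f − N·c·H = 0 ⇒ f = (−N·c + √((N·c)² + 4·N·c·H))/2 = (−0.033 + √141240)/2 ≈ 187.89 mm, so f ≈ 188 mm.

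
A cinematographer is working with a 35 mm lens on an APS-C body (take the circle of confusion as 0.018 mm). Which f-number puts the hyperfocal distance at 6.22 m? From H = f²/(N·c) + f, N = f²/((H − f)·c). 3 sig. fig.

f/11

Rearrange H = f²/(N·c) + f for N: N = f² / ((H − f)·c).
N = 35² / ((6220 − 35) × 0.018) = 1225 / 111.3 ≈ 11.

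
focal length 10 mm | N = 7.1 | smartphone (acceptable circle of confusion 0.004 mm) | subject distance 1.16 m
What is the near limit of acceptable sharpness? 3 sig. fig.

0.874 m

Hyperfocal distance H = f²/(N·c) + f = 10²/(7.1 × 0.004) + 10 = 100/0.0284 + 10 ≈ 3531.1 mm ≈ 3.531 m.
Near limit Dn = s·(H − f)/(H + s − 2f) = 1160 × (3531.1 − 10) / (3531.1 + 1160 − 2 × 10) = 1160 × 3521.1 / 4671.1 ≈ 874.42 mm ≈ 0.874 m.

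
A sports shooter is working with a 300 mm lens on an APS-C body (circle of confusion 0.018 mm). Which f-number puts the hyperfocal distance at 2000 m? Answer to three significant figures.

Rearrange H = f²/(N·c) + f for N: N = f² / ((H − f)·c).
N = 300² / ((2000000 − 300) × 0.018) = 90000 / 35995 ≈ 2.50.

f/2.50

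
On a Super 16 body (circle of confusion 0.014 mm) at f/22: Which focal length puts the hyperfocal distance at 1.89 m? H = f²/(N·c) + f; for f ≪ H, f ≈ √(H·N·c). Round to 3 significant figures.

From H = f²/(N·c) + f, with f ≪ H: f ≈ √(H·N·c) = √(1890 × 22 × 0.014) = √582.12 ≈ 24.13 mm.
Exact: f² + N·c·f − N·c·H = 0 ⇒ f = (−N·c + √((N·c)² + 4·N·c·H))/2 = (−0.308 + √2328.6)/2 ≈ 23.974 mm ≈ 24.0 mm.

24.0 mm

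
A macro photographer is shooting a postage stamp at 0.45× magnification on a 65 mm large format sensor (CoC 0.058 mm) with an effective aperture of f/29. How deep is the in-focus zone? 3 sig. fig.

16.6 mm

At magnification m, DoF ≈ 2·N_eff·c/m² = 2 × 29 × 0.058 / 0.45² = 3.364 / 0.2025 ≈ 16.6 mm.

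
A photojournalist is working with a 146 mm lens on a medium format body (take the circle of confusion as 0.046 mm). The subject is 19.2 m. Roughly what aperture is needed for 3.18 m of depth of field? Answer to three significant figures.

Write h = H − f = f²/(N·c). The thin-lens limits are Dn = s·h/(h + (s−f)) and Df = s·h/(h − (s−f)), so DoF = Df − Dn = 2·s·(s−f)·h / (h² − (s−f)²).
That is a quadratic in h: DoF·h² − 2·s·(s−f)·h − DoF·(s−f)² = 0 ⇒ h = (s−f)·(s + √(s² + DoF²)) / DoF = 19054 × (19200 + √(19200² + 3180²)) / 3180 = 19054 × (19200 + 19461.6) / 3180 ≈ 231653 mm.
Then N = f²/(c·h) = 146² / (0.046 × 231653) = 21316 / 10656 ≈ 2.00.

f/2.00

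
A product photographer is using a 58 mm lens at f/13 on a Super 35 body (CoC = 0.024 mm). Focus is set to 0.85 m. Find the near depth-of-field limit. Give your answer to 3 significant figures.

Hyperfocal distance H = f²/(N·c) + f = 58²/(13 × 0.024) + 58 = 3364/0.312 + 58 ≈ 10840.1 mm ≈ 10.84 m.
Near limit Dn = s·(H − f)/(H + s − 2f) = 850 × (10840.1 − 58) / (10840.1 + 850 − 2 × 58) = 850 × 10782.1 / 11574.1 ≈ 791.84 mm ≈ 0.792 m.

0.792 m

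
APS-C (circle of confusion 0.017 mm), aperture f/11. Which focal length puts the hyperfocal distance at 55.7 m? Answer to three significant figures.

102 mm

From H = f²/(N·c) + f, with f ≪ H: f ≈ √(H·N·c) = √(55700 × 11 × 0.017) = √10416 ≈ 102.1 mm.
The +f correction barely moves this — solving exactly, f² + N·c·f − N·c·H = 0 ⇒ f = (−N·c + √((N·c)² + 4·N·c·H))/2 = (−0.187 + √41664)/2 ≈ 101.96 mm, so f ≈ 102 mm.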